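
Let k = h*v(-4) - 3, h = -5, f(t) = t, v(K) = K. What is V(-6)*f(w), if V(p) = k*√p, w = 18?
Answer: 306*I*√6 ≈ 749.54*I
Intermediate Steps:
k = 17 (k = -5*(-4) - 3 = 20 - 3 = 17)
V(p) = 17*√p
V(-6)*f(w) = (17*√(-6))*18 = (17*(I*√6))*18 = (17*I*√6)*18 = 306*I*√6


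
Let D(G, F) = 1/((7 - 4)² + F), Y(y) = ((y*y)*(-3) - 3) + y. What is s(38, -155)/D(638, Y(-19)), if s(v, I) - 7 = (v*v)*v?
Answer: -60147384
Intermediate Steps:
s(v, I) = 7 + v³ (s(v, I) = 7 + (v*v)*v = 7 + v²*v = 7 + v³)
Y(y) = -3 + y - 3*y² (Y(y) = (y²*(-3) - 3) + y = (-3*y² - 3) + y = (-3 - 3*y²) + y = -3 + y - 3*y²)
D(G, F) = 1/(9 + F) (D(G, F) = 1/(3² + F) = 1/(9 + F))
s(38, -155)/D(638, Y(-19)) = (7 + 38³)/(1/(9 + (-3 - 19 - 3*(-19)²))) = (7 + 54872)/(1/(9 + (-3 - 19 - 3*361))) = 54879/(1/(9 + (-3 - 19 - 1083))) = 54879/(1/(9 - 1105)) = 54879/(1/(-1096)) = 54879/(-1/1096) = 54879*(-1096) = -60147384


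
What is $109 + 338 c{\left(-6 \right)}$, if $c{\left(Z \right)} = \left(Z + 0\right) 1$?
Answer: $-1919$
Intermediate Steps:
$c{\left(Z \right)} = Z$ ($c{\left(Z \right)} = Z 1 = Z$)
$109 + 338 c{\left(-6 \right)} = 109 + 338 \left(-6\right) = 109 - 2028 = -1919$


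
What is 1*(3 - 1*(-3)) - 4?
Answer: 2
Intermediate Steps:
1*(3 - 1*(-3)) - 4 = 1*(3 + 3) - 4 = 1*6 - 4 = 6 - 4 = 2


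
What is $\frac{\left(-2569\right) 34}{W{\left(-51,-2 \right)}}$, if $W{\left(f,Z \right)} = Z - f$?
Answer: $- \frac{12478}{7} \approx -1782.6$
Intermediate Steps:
$\frac{\left(-2569\right) 34}{W{\left(-51,-2 \right)}} = \frac{\left(-2569\right) 34}{-2 - -51} = - \frac{87346}{-2 + 51} = - \frac{87346}{49} = \left(-87346\right) \frac{1}{49} = - \frac{12478}{7}$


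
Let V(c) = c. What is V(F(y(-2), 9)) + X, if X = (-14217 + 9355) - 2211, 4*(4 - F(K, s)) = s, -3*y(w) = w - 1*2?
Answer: -28285/4 ≈ -7071.3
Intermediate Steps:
y(w) = ⅔ - w/3 (y(w) = -(w - 1*2)/3 = -(w - 2)/3 = -(-2 + w)/3 = ⅔ - w/3)
F(K, s) = 4 - s/4
X = -7073 (X = -4862 - 2211 = -7073)
V(F(y(-2), 9)) + X = (4 - ¼*9) - 7073 = (4 - 9/4) - 7073 = 7/4 - 7073 = -28285/4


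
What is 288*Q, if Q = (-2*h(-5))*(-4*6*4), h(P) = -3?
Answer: -165888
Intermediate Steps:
Q = -576 (Q = (-2*(-3))*(-4*6*4) = 6*(-24*4) = 6*(-96) = -576)
288*Q = 288*(-576) = -165888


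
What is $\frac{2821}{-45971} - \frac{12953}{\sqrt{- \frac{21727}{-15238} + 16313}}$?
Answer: $- \frac{2821}{45971} - \frac{12953 \sqrt{3788154929598}}{248599221} \approx -101.47$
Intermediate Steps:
$\frac{2821}{-45971} - \frac{12953}{\sqrt{- \frac{21727}{-15238} + 16313}} = 2821 \left(- \frac{1}{45971}\right) - \frac{12953}{\sqrt{\left(-21727\right) \left(- \frac{1}{15238}\right) + 16313}} = - \frac{2821}{45971} - \frac{12953}{\sqrt{\frac{21727}{15238} + 16313}} = - \frac{2821}{45971} - \frac{12953}{\sqrt{\frac{248599221}{15238}}} = - \frac{2821}{45971} - \frac{12953}{\frac{1}{15238} \sqrt{3788154929598}} = - \frac{2821}{45971} - 12953 \frac{\sqrt{3788154929598}}{248599221} = - \frac{2821}{45971} - \frac{12953 \sqrt{3788154929598}}{248599221}$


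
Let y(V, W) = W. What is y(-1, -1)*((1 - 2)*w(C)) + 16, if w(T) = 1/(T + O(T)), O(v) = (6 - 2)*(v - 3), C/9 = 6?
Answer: 4129/258 ≈ 16.004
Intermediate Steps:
C = 54 (C = 9*6 = 54)
O(v) = -12 + 4*v (O(v) = 4*(-3 + v) = -12 + 4*v)
w(T) = 1/(-12 + 5*T) (w(T) = 1/(T + (-12 + 4*T)) = 1/(-12 + 5*T))
y(-1, -1)*((1 - 2)*w(C)) + 16 = -(1 - 2)/(-12 + 5*54) + 16 = -(-1)/(-12 + 270) + 16 = -(-1)/258 + 16 = -1*(-1/258) + 16 = 1/258 + 16 = 4129/258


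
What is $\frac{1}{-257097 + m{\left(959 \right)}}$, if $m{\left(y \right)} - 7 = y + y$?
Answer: $- \frac{1}{255172} \approx -3.9189 \cdot 10^{-6}$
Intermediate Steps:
$m{\left(y \right)} = 7 + 2 y$ ($m{\left(y \right)} = 7 + \left(y + y\right) = 7 + 2 y$)
$\frac{1}{-257097 + m{\left(959 \right)}} = \frac{1}{-257097 + \left(7 + 2 \cdot 959\right)} = \frac{1}{-257097 + \left(7 + 1918\right)} = \frac{1}{-257097 + 1925} = \frac{1}{-255172} = - \frac{1}{255172}$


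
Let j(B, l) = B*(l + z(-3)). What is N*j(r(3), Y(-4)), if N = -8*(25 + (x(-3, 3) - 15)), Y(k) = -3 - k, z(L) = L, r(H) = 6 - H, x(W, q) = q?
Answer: 624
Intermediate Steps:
j(B, l) = B*(-3 + l) (j(B, l) = B*(l - 3) = B*(-3 + l))
N = -104 (N = -8*(25 + (3 - 15)) = -8*(25 - 12) = -8*13 = -104)
N*j(r(3), Y(-4)) = -104*(6 - 1*3)*(-3 + (-3 - 1*(-4))) = -104*(6 - 3)*(-3 + (-3 + 4)) = -312*(-3 + 1) = -312*(-2) = -104*(-6) = 624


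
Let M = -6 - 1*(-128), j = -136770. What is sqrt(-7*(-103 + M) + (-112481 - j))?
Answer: 6*sqrt(671) ≈ 155.42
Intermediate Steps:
M = 122 (M = -6 + 128 = 122)
sqrt(-7*(-103 + M) + (-112481 - j)) = sqrt(-7*(-103 + 122) + (-112481 - 1*(-136770))) = sqrt(-7*19 + (-112481 + 136770)) = sqrt(-133 + 24289) = sqrt(24156) = 6*sqrt(671)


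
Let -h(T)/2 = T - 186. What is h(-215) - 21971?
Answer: -21169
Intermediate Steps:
h(T) = 372 - 2*T (h(T) = -2*(T - 186) = -2*(-186 + T) = 372 - 2*T)
h(-215) - 21971 = (372 - 2*(-215)) - 21971 = (372 + 430) - 21971 = 802 - 21971 = -21169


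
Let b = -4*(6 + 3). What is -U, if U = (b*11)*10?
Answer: 3960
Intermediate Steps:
b = -36 (b = -4*9 = -36)
U = -3960 (U = -36*11*10 = -396*10 = -3960)
-U = -1*(-3960) = 3960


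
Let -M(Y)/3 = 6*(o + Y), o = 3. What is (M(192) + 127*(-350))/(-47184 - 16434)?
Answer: 23980/31809 ≈ 0.75387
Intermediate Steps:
M(Y) = -54 - 18*Y (M(Y) = -18*(3 + Y) = -3*(18 + 6*Y) = -54 - 18*Y)
(M(192) + 127*(-350))/(-47184 - 16434) = ((-54 - 18*192) + 127*(-350))/(-47184 - 16434) = ((-54 - 3456) - 44450)/(-63618) = (-3510 - 44450)*(-1/63618) = -47960*(-1/63618) = 23980/31809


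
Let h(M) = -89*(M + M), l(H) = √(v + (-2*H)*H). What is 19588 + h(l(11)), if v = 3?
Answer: 19588 - 178*I*√239 ≈ 19588.0 - 2751.8*I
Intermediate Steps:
l(H) = √(3 - 2*H²) (l(H) = √(3 + (-2*H)*H) = √(3 - 2*H²))
h(M) = -178*M
19588 + h(l(11)) = 19588 - 178*√(3 - 2*11²) = 19588 - 178*√(3 - 2*121) = 19588 - 178*√(3 - 242) = 19588 - 178*I*√239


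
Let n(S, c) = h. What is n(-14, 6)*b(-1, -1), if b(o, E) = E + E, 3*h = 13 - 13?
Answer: 0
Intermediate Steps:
h = 0 (h = (13 - 13)/3 = (1/3)*0 = 0)
n(S, c) = 0
b(o, E) = 2*E
n(-14, 6)*b(-1, -1) = 0*(2*(-1)) = 0*(-2) = 0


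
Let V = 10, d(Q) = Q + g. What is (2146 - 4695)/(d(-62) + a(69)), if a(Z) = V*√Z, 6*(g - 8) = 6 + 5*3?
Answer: -514898/17399 - 101960*√69/17399 ≈ -78.271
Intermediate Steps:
g = 23/2 (g = 8 + (6 + 5*3)/6 = 8 + (6 + 15)/6 = 8 + (⅙)*21 = 8 + 7/2 = 23/2 ≈ 11.500)
d(Q) = 23/2 + Q (d(Q) = Q + 23/2 = 23/2 + Q)
a(Z) = 10*√Z
(2146 - 4695)/(d(-62) + a(69)) = (2146 - 4695)/((23/2 - 62) + 10*√69) = -2549/(-101/2 + 10*√69)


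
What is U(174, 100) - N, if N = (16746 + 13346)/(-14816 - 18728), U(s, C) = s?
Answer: 1466687/8386 ≈ 174.90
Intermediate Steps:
N = -7523/8386 (N = 30092/(-33544) = 30092*(-1/33544) = -7523/8386 ≈ -0.89709)
U(174, 100) - N = 174 - 1*(-7523/8386) = 174 + 7523/8386 = 1466687/8386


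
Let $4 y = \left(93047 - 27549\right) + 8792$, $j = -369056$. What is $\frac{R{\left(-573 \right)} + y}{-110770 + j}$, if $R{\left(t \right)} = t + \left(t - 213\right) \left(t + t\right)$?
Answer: $- \frac{1837511}{959652} \approx -1.9148$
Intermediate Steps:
$y = \frac{37145}{2}$ ($y = \frac{\left(93047 - 27549\right) + 8792}{4} = \frac{65498 + 8792}{4} = \frac{1}{4} \cdot 74290 = \frac{37145}{2} \approx 18573.0$)
$R{\left(t \right)} = t + 2 t \left(-213 + t\right)$ ($R{\left(t \right)} = t + \left(-213 + t\right) 2 t = t + 2 t \left(-213 + t\right)$)
$\frac{R{\left(-573 \right)} + y}{-110770 + j} = \frac{- 573 \left(-425 + 2 \left(-573\right)\right) + \frac{37145}{2}}{-110770 - 369056} = \frac{- 573 \left(-425 - 1146\right) + \frac{37145}{2}}{-479826} = \left(\left(-573\right) \left(-1571\right) + \frac{37145}{2}\right) \left(- \frac{1}{479826}\right) = \left(900183 + \frac{37145}{2}\right) \left(- \frac{1}{479826}\right) = \frac{1837511}{2} \left(- \frac{1}{479826}\right) = - \frac{1837511}{959652}$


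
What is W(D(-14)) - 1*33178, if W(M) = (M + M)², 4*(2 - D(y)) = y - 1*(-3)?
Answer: -132351/4 ≈ -33088.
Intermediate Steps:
D(y) = 5/4 - y/4 (D(y) = 2 - (y - 1*(-3))/4 = 2 - (y + 3)/4 = 2 - (3 + y)/4 = 2 + (-¾ - y/4) = 5/4 - y/4)
W(M) = 4*M² (W(M) = (2*M)² = 4*M²)
W(D(-14)) - 1*33178 = 4*(5/4 - ¼*(-14))² - 1*33178 = 4*(5/4 + 7/2)² - 33178 = 4*(19/4)² - 33178 = 4*(361/16) - 33178 = 361/4 - 33178 = -132351/4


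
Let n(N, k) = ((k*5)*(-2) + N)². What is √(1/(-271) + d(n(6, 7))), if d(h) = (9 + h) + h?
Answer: √602289370/271 ≈ 90.559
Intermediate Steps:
n(N, k) = (N - 10*k)² (n(N, k) = ((5*k)*(-2) + N)² = (-10*k + N)² = (N - 10*k)²)
d(h) = 9 + 2*h
√(1/(-271) + d(n(6, 7))) = √(1/(-271) + (9 + 2*(6 - 10*7)²)) = √(-1/271 + (9 + 2*(6 - 70)²)) = √(-1/271 + (9 + 2*(-64)²)) = √(-1/271 + (9 + 2*4096)) = √(-1/271 + (9 + 8192)) = √(-1/271 + 8201) = √(2222470/271) = √602289370/271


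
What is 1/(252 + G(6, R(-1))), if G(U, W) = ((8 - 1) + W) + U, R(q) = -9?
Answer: 1/256 ≈ 0.0039063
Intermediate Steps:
G(U, W) = 7 + U + W (G(U, W) = (7 + W) + U = 7 + U + W)
1/(252 + G(6, R(-1))) = 1/(252 + (7 + 6 - 9)) = 1/(252 + 4) = 1/256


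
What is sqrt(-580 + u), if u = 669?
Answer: sqrt(89) ≈ 9.4340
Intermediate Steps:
sqrt(-580 + u) = sqrt(-580 + 669) = sqrt(89)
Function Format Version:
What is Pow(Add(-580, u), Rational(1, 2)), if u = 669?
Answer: Pow(89, Rational(1, 2)) ≈ 9.4340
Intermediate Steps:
Pow(Add(-580, u), Rational(1, 2)) = Pow(Add(-580, 669), Rational(1, 2)) = Pow(89, Rational(1, 2))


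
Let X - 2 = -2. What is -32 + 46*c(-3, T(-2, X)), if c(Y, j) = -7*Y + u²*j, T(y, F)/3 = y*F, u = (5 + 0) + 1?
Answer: 934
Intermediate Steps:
X = 0 (X = 2 - 2 = 0)
u = 6 (u = 5 + 1 = 6)
T(y, F) = 3*F*y (T(y, F) = 3*(y*F) = 3*(F*y) = 3*F*y)
c(Y, j) = -7*Y + 36*j (c(Y, j) = -7*Y + 6²*j = -7*Y + 36*j)
-32 + 46*c(-3, T(-2, X)) = -32 + 46*(-7*(-3) + 36*(3*0*(-2))) = -32 + 46*(21 + 36*0) = -32 + 46*(21 + 0) = -32 + 46*21 = -32 + 966 = 934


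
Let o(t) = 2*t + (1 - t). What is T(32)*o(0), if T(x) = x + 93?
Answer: 125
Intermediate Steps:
T(x) = 93 + x
o(t) = 1 + t
T(32)*o(0) = (93 + 32)*(1 + 0) = 125*1 = 125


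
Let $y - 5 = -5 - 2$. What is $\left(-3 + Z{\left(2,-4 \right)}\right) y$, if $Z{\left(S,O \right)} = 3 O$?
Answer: $30$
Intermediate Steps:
$y = -2$ ($y = 5 - 7 = -2$)
$\left(-3 + Z{\left(2,-4 \right)}\right) y = \left(-3 + 3 \left(-4\right)\right) \left(-2\right) = \left(-3 - 12\right) \left(-2\right) = \left(-15\right) \left(-2\right) = 30$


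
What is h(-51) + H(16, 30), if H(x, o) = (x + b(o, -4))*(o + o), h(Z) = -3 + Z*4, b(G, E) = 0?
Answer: 753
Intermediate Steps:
h(Z) = -3 + 4*Z
H(x, o) = 2*o*x (H(x, o) = (x + 0)*(o + o) = x*(2*o) = 2*o*x)
h(-51) + H(16, 30) = (-3 + 4*(-51)) + 2*30*16 = (-3 - 204) + 960 = -207 + 960 = 753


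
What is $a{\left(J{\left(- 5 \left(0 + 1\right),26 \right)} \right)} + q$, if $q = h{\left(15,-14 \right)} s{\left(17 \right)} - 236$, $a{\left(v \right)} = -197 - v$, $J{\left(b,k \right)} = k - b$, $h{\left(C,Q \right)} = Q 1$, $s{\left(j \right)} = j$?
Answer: $-702$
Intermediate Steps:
$h{\left(C,Q \right)} = Q$
$q = -474$ ($q = \left(-14\right) 17 - 236 = -238 - 236 = -474$)
$a{\left(J{\left(- 5 \left(0 + 1\right),26 \right)} \right)} + q = \left(-197 - \left(26 - - 5 \left(0 + 1\right)\right)\right) - 474 = \left(-197 - \left(26 - \left(-5\right) 1\right)\right) - 474 = \left(-197 - \left(26 - -5\right)\right) - 474 = \left(-197 - \left(26 + 5\right)\right) - 474 = \left(-197 - 31\right) - 474 = -228 - 474 = -702$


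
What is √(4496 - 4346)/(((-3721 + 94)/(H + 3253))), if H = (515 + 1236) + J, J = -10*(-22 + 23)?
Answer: -24970*√6/3627 ≈ -16.863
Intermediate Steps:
J = -10 (J = -10*1 = -10)
H = 1741 (H = (515 + 1236) - 10 = 1751 - 10 = 1741)
√(4496 - 4346)/(((-3721 + 94)/(H + 3253))) = √(4496 - 4346)/(((-3721 + 94)/(1741 + 3253))) = √150/((-3627/4994)) = (5*√6)/((-3627*1/4994)) = (5*√6)/(-3627/4994) = (5*√6)*(-4994/3627) = -24970*√6/3627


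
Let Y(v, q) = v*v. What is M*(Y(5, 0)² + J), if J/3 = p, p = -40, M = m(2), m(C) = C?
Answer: 1010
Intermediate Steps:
Y(v, q) = v²
M = 2
J = -120 (J = 3*(-40) = -120)
M*(Y(5, 0)² + J) = 2*((5²)² - 120) = 2*(25² - 120) = 2*(625 - 120) = 2*505 = 1010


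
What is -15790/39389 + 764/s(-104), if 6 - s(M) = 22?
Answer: -7586459/157556 ≈ -48.151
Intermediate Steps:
s(M) = -16 (s(M) = 6 - 1*22 = 6 - 22 = -16)
-15790/39389 + 764/s(-104) = -15790/39389 + 764/(-16) = -15790*1/39389 + 764*(-1/16) = -15790/39389 - 191/4 = -7586459/157556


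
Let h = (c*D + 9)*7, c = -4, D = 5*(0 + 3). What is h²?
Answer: 127449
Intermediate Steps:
D = 15 (D = 5*3 = 15)
h = -357 (h = (-4*15 + 9)*7 = (-60 + 9)*7 = -51*7 = -357)
h² = (-357)² = 127449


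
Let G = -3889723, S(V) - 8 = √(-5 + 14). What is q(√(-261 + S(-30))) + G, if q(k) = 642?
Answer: -3889081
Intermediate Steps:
S(V) = 11 (S(V) = 8 + √(-5 + 14) = 8 + √9 = 8 + 3 = 11)
q(√(-261 + S(-30))) + G = 642 - 3889723 = -3889081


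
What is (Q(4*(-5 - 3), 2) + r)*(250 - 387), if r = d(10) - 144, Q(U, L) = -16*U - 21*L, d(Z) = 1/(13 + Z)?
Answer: -1027363/23 ≈ -44668.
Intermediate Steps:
Q(U, L) = -21*L - 16*U
r = -3311/23 (r = 1/(13 + 10) - 144 = 1/23 - 144 = -3311/23 ≈ -143.96)
(Q(4*(-5 - 3), 2) + r)*(250 - 387) = ((-21*2 - 64*(-5 - 3)) - 3311/23)*(250 - 387) = ((-42 - 64*(-8)) - 3311/23)*(-137) = ((-42 - 16*(-32)) - 3311/23)*(-137) = ((-42 + 512) - 3311/23)*(-137) = (470 - 3311/23)*(-137) = (7499/23)*(-137) = -1027363/23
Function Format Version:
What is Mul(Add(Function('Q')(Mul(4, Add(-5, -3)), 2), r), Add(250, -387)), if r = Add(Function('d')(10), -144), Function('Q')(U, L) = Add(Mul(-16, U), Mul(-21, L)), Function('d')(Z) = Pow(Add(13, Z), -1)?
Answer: Rational(-1027363, 23) ≈ -44668.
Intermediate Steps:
Function('Q')(U, L) = Add(Mul(-21, L), Mul(-16, U))
r = Rational(-3311, 23) (r = Add(Pow(Add(13, 10), -1), -144) = Add(Pow(23, -1), -144) = Add(Rational(1, 23), -144) = Rational(-3311, 23) ≈ -143.96)
Mul(Add(Function('Q')(Mul(4, Add(-5, -3)), 2), r), Add(250, -387)) = Mul(Add(Add(Mul(-21, 2), Mul(-16, Mul(4, Add(-5, -3)))), Rational(-3311, 23)), Add(250, -387)) = Mul(Add(Add(-42, Mul(-16, Mul(4, -8))), Rational(-3311, 23)), -137) = Mul(Add(Add(-42, Mul(-16, -32)), Rational(-3311, 23)), -137) = Mul(Add(Add(-42, 512), Rational(-3311, 23)), -137) = Mul(Add(470, Rational(-3311, 23)), -137) = Mul(Rational(7499, 23), -137) = Rational(-1027363, 23)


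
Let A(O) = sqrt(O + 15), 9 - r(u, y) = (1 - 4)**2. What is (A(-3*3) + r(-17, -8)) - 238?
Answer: -238 + sqrt(6) ≈ -235.55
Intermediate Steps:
r(u, y) = 0 (r(u, y) = 9 - (1 - 4)**2 = 9 - 1*(-3)**2 = 9 - 1*9 = 9 - 9 = 0)
A(O) = sqrt(15 + O)
(A(-3*3) + r(-17, -8)) - 238 = (sqrt(15 - 3*3) + 0) - 238 = (sqrt(15 - 9) + 0) - 238 = (sqrt(6) + 0) - 238 = sqrt(6) - 238 = -238 + sqrt(6)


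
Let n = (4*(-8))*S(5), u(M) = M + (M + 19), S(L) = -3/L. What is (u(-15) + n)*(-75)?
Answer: -615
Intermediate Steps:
u(M) = 19 + 2*M (u(M) = M + (19 + M) = 19 + 2*M)
n = 96/5 (n = (4*(-8))*(-3/5) = -(-96)/5 = -32*(-3/5) = 96/5 ≈ 19.200)
(u(-15) + n)*(-75) = ((19 + 2*(-15)) + 96/5)*(-75) = ((19 - 30) + 96/5)*(-75) = (-11 + 96/5)*(-75) = (41/5)*(-75) = -615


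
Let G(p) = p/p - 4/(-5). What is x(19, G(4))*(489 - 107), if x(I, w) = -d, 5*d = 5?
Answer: -382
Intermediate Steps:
d = 1 (d = (⅕)*5 = 1)
G(p) = 9/5 (G(p) = 1 - 4*(-⅕) = 1 + ⅘ = 9/5)
x(I, w) = -1 (x(I, w) = -1*1 = -1)
x(19, G(4))*(489 - 107) = -(489 - 107) = -1*382 = -382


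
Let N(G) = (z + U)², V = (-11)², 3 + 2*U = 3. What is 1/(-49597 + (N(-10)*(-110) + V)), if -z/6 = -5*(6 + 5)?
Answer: -1/12028476 ≈ -8.3136e-8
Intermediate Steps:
U = 0 (U = -3/2 + (½)*3 = -3/2 + 3/2 = 0)
V = 121
z = 330 (z = -(-30)*(6 + 5) = -(-30)*11 = -6*(-55) = 330)
N(G) = 108900 (N(G) = (330 + 0)² = 330² = 108900)
1/(-49597 + (N(-10)*(-110) + V)) = 1/(-49597 + (108900*(-110) + 121)) = 1/(-49597 + (-11979000 + 121)) = 1/(-49597 - 11978879) = 1/(-12028476) = -1/12028476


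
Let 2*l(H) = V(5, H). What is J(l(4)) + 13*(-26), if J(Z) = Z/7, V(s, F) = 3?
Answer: -4729/14 ≈ -337.79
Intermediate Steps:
l(H) = 3/2 (l(H) = (½)*3 = 3/2)
J(Z) = Z/7 (J(Z) = Z*(⅐) = Z/7)
J(l(4)) + 13*(-26) = (⅐)*(3/2) + 13*(-26) = 3/14 - 338 = -4729/14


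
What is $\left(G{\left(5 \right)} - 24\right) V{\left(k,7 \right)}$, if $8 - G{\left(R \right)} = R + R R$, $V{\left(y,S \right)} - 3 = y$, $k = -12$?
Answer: $414$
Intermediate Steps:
$V{\left(y,S \right)} = 3 + y$
$G{\left(R \right)} = 8 - R - R^{2}$ ($G{\left(R \right)} = 8 - \left(R + R R\right) = 8 - \left(R + R^{2}\right) = 8 - R - R^{2}$)
$\left(G{\left(5 \right)} - 24\right) V{\left(k,7 \right)} = \left(\left(8 - 5 - 5^{2}\right) - 24\right) \left(3 - 12\right) = \left(\left(8 - 5 - 25\right) - 24\right) \left(-9\right) = \left(-22 - 24\right) \left(-9\right) = \left(-46\right) \left(-9\right) = 414$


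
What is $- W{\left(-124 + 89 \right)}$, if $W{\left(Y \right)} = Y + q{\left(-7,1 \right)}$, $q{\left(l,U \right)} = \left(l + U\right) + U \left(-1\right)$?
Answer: $42$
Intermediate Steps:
$q{\left(l,U \right)} = l$ ($q{\left(l,U \right)} = \left(U + l\right) - U = l$)
$W{\left(Y \right)} = -7 + Y$ ($W{\left(Y \right)} = Y - 7 = -7 + Y$)
$- W{\left(-124 + 89 \right)} = - (-7 + \left(-124 + 89\right)) = - (-7 - 35) = \left(-1\right) \left(-42\right) = 42$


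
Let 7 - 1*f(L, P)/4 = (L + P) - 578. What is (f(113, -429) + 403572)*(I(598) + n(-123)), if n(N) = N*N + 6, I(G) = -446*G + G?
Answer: -102190996600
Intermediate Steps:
I(G) = -445*G
f(L, P) = 2340 - 4*L - 4*P (f(L, P) = 28 - 4*((L + P) - 578) = 28 - 4*(-578 + L + P) = 28 + (2312 - 4*L - 4*P) = 2340 - 4*L - 4*P)
n(N) = 6 + N**2 (n(N) = N**2 + 6 = 6 + N**2)
(f(113, -429) + 403572)*(I(598) + n(-123)) = ((2340 - 4*113 - 4*(-429)) + 403572)*(-445*598 + (6 + (-123)**2)) = ((2340 - 452 + 1716) + 403572)*(-266110 + (6 + 15129)) = (3604 + 403572)*(-266110 + 15135) = 407176*(-250975) = -102190996600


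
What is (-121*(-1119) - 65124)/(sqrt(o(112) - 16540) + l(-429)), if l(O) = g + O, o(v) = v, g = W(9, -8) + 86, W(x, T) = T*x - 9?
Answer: -7449150/49051 - 2600175*I*sqrt(3)/98102 ≈ -151.87 - 45.908*I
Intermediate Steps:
W(x, T) = -9 + T*x
g = 5 (g = (-9 - 8*9) + 86 = (-9 - 72) + 86 = -81 + 86 = 5)
l(O) = 5 + O
(-121*(-1119) - 65124)/(sqrt(o(112) - 16540) + l(-429)) = (-121*(-1119) - 65124)/(sqrt(112 - 16540) + (5 - 429)) = (135399 - 65124)/(sqrt(-16428) - 424) = 70275/(74*I*sqrt(3) - 424) = 70275/(-424 + 74*I*sqrt(3))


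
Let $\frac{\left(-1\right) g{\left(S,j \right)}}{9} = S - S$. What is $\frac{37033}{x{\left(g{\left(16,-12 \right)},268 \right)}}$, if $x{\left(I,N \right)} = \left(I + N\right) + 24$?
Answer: $\frac{37033}{292} \approx 126.83$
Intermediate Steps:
$g{\left(S,j \right)} = 0$ ($g{\left(S,j \right)} = - 9 \left(S - S\right) = \left(-9\right) 0 = 0$)
$x{\left(I,N \right)} = 24 + I + N$
$\frac{37033}{x{\left(g{\left(16,-12 \right)},268 \right)}} = \frac{37033}{24 + 0 + 268} = \frac{37033}{292}$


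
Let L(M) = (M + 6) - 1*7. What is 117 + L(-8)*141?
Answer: -1152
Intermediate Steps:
L(M) = -1 + M (L(M) = (6 + M) - 7 = -1 + M)
117 + L(-8)*141 = 117 + (-1 - 8)*141 = 117 - 9*141 = 117 - 1269 = -1152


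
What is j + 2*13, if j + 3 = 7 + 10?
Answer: 40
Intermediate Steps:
j = 14 (j = -3 + (7 + 10) = -3 + 17 = 14)
j + 2*13 = 14 + 2*13 = 14 + 26 = 40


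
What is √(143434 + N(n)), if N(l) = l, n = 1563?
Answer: √144997 ≈ 380.78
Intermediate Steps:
√(143434 + N(n)) = √(143434 + 1563) = √144997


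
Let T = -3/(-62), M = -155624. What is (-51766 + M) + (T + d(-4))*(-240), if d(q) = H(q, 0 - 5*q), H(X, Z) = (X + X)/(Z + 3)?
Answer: -147817830/713 ≈ -2.0732e+5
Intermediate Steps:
H(X, Z) = 2*X/(3 + Z) (H(X, Z) = (2*X)/(3 + Z) = 2*X/(3 + Z))
d(q) = 2*q/(3 - 5*q) (d(q) = 2*q/(3 + (0 - 5*q)) = 2*q/(3 - 5*q))
T = 3/62 (T = -3*(-1/62) = 3/62 ≈ 0.048387)
(-51766 + M) + (T + d(-4))*(-240) = (-51766 - 155624) + (3/62 - 2*(-4)/(-3 + 5*(-4)))*(-240) = -207390 + (3/62 - 2*(-4)/(-3 - 20))*(-240) = -207390 + (3/62 - 2*(-4)/(-23))*(-240) = -207390 + (3/62 - 2*(-4)*(-1/23))*(-240) = -207390 + (3/62 - 8/23)*(-240) = -207390 - 427/1426*(-240) = -207390 + 51240/713 = -147817830/713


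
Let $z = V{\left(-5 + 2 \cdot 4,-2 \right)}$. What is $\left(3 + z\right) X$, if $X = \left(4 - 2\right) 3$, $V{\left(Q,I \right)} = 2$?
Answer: $30$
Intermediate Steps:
$z = 2$
$X = 6$ ($X = 2 \cdot 3 = 6$)
$\left(3 + z\right) X = \left(3 + 2\right) 6 = 5 \cdot 6 = 30$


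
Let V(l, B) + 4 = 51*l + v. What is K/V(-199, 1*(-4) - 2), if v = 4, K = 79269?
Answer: -26423/3383 ≈ -7.8105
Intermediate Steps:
V(l, B) = 51*l (V(l, B) = -4 + (51*l + 4) = -4 + (4 + 51*l) = 51*l)
K/V(-199, 1*(-4) - 2) = 79269/((51*(-199))) = 79269/(-10149) = 79269*(-1/10149) = -26423/3383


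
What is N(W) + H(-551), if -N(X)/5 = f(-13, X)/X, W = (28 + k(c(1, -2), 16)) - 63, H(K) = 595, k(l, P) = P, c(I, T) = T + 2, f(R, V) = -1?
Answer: 11300/19 ≈ 594.74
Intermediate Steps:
c(I, T) = 2 + T
W = -19 (W = (28 + 16) - 63 = 44 - 63 = -19)
N(X) = 5/X (N(X) = -(-5)/X = 5/X)
N(W) + H(-551) = 5/(-19) + 595 = 5*(-1/19) + 595 = -5/19 + 595 = 11300/19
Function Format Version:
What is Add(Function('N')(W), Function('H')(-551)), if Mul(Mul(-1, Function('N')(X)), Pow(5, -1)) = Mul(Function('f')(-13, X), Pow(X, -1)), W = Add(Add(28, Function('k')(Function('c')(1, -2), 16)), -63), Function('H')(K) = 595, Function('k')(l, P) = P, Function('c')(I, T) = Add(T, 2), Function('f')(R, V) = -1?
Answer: Rational(11300, 19) ≈ 594.74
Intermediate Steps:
Function('c')(I, T) = Add(2, T)
W = -19 (W = Add(Add(28, 16), -63) = Add(44, -63) = -19)
Function('N')(X) = Mul(5, Pow(X, -1)) (Function('N')(X) = Mul(-5, Mul(-1, Pow(X, -1))) = Mul(5, Pow(X, -1)))
Add(Function('N')(W), Function('H')(-551)) = Add(Mul(5, Pow(-19, -1)), 595) = Add(Mul(5, Rational(-1, 19)), 595) = Add(Rational(-5, 19), 595) = Rational(11300, 19)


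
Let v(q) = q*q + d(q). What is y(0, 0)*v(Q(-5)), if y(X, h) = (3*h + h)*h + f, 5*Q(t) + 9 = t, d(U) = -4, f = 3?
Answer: 288/25 ≈ 11.520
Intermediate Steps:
Q(t) = -9/5 + t/5
v(q) = -4 + q² (v(q) = q*q - 4 = q² - 4 = -4 + q²)
y(X, h) = 3 + 4*h² (y(X, h) = (3*h + h)*h + 3 = (4*h)*h + 3 = 4*h² + 3 = 3 + 4*h²)
y(0, 0)*v(Q(-5)) = (3 + 4*0²)*(-4 + (-9/5 + (⅕)*(-5))²) = (3 + 4*0)*(-4 + (-9/5 - 1)²) = (3 + 0)*(-4 + (-14/5)²) = 3*(-4 + 196/25) = 3*(96/25) = 288/25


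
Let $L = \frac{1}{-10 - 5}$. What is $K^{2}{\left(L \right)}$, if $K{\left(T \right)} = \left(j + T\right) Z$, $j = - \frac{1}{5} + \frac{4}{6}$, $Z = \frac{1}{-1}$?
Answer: $\frac{4}{25} \approx 0.16$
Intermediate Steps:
$Z = -1$
$L = - \frac{1}{15}$ ($L = \frac{1}{-15} = - \frac{1}{15} \approx -0.066667$)
$j = \frac{7}{15}$ ($j = \left(-1\right) \frac{1}{5} + 4 \cdot \frac{1}{6} = - \frac{1}{5} + \frac{2}{3} = \frac{7}{15} \approx 0.46667$)
$K{\left(T \right)} = - \frac{7}{15} - T$ ($K{\left(T \right)} = \left(\frac{7}{15} + T\right) \left(-1\right) = - \frac{7}{15} - T$)
$K^{2}{\left(L \right)} = \left(- \frac{7}{15} - - \frac{1}{15}\right)^{2} = \left(- \frac{7}{15} + \frac{1}{15}\right)^{2} = \left(- \frac{2}{5}\right)^{2} = \frac{4}{25}$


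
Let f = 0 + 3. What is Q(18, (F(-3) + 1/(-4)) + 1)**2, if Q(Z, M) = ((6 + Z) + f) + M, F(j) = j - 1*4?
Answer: 6889/16 ≈ 430.56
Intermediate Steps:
F(j) = -4 + j (F(j) = j - 4 = -4 + j)
f = 3
Q(Z, M) = 9 + M + Z (Q(Z, M) = ((6 + Z) + 3) + M = (9 + Z) + M = 9 + M + Z)
Q(18, (F(-3) + 1/(-4)) + 1)**2 = (9 + (((-4 - 3) + 1/(-4)) + 1) + 18)**2 = (9 + ((-7 - 1/4) + 1) + 18)**2 = (9 + (-29/4 + 1) + 18)**2 = (9 - 25/4 + 18)**2 = (83/4)**2 = 6889/16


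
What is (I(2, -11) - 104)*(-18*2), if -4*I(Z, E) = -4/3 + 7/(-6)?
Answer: 7443/2 ≈ 3721.5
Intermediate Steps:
I(Z, E) = 5/8 (I(Z, E) = -(-4/3 + 7/(-6))/4 = -(-4*⅓ + 7*(-⅙))/4 = -(-4/3 - 7/6)/4 = -¼*(-5/2) = 5/8)
(I(2, -11) - 104)*(-18*2) = (5/8 - 104)*(-18*2) = -827/8*(-36) = 7443/2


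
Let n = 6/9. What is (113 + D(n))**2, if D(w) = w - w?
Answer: 12769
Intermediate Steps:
n = 2/3 (n = 6*(1/9) = 2/3 ≈ 0.66667)
D(w) = 0
(113 + D(n))**2 = (113 + 0)**2 = 113**2 = 12769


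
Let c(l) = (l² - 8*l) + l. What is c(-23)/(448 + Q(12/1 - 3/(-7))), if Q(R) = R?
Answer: 4830/3223 ≈ 1.4986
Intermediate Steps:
c(l) = l² - 7*l
c(-23)/(448 + Q(12/1 - 3/(-7))) = (-23*(-7 - 23))/(448 + (12/1 - 3/(-7))) = (-23*(-30))/(448 + (12*1 - 3*(-⅐))) = 690/(448 + (12 + 3/7)) = 690/(448 + 87/7) = 690/(3223/7) = 690*(7/3223) = 4830/3223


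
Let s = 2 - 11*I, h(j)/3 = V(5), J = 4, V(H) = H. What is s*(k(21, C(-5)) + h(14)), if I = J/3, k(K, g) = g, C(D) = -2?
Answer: -494/3 ≈ -164.67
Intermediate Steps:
h(j) = 15 (h(j) = 3*5 = 15)
I = 4/3 ≈ 1.3333
s = -38/3 (s = 2 - 11*4/3 = 2 - 44/3 = -38/3 ≈ -12.667)
s*(k(21, C(-5)) + h(14)) = -38*(-2 + 15)/3 = -38/3*13 = -494/3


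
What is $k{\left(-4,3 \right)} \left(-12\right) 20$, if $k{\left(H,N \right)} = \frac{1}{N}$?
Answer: $-80$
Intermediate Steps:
$k{\left(-4,3 \right)} \left(-12\right) 20 = \frac{1}{3} \left(-12\right) 20 = \left(-4\right) 20 = -80$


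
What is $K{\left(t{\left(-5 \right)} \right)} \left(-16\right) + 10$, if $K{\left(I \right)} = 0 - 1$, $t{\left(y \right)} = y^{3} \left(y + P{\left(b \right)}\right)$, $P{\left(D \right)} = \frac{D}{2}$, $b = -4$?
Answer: $26$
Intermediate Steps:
$P{\left(D \right)} = \frac{D}{2}$ ($P{\left(D \right)} = D \frac{1}{2} = \frac{D}{2}$)
$t{\left(y \right)} = y^{3} \left(-2 + y\right)$ ($t{\left(y \right)} = y^{3} \left(y + \frac{1}{2} \left(-4\right)\right) = y^{3} \left(y - 2\right) = y^{3} \left(-2 + y\right)$)
$K{\left(I \right)} = -1$
$K{\left(t{\left(-5 \right)} \right)} \left(-16\right) + 10 = \left(-1\right) \left(-16\right) + 10 = 16 + 10 = 26$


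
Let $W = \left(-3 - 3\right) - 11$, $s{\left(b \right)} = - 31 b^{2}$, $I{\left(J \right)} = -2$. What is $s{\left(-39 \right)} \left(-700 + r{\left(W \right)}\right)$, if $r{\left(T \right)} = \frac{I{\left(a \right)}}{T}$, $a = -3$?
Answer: $\frac{561002598}{17} \approx 3.3 \cdot 10^{7}$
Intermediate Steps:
$W = -17$ ($W = -6 - 11 = -17$)
$r{\left(T \right)} = - \frac{2}{T}$
$s{\left(-39 \right)} \left(-700 + r{\left(W \right)}\right) = - 31 \left(-39\right)^{2} \left(-700 - \frac{2}{-17}\right) = \left(-31\right) 1521 \left(-700 - - \frac{2}{17}\right) = - 47151 \left(-700 + \frac{2}{17}\right) = \left(-47151\right) \left(- \frac{11898}{17}\right) = \frac{561002598}{17}$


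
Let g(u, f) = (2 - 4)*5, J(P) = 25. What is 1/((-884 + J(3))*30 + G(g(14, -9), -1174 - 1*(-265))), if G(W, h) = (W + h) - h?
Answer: -1/25780 ≈ -3.8790e-5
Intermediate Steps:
g(u, f) = -10 (g(u, f) = -2*5 = -10)
G(W, h) = W
1/((-884 + J(3))*30 + G(g(14, -9), -1174 - 1*(-265))) = 1/((-884 + 25)*30 - 10) = 1/(-859*30 - 10) = 1/(-25770 - 10) = 1/(-25780) = -1/25780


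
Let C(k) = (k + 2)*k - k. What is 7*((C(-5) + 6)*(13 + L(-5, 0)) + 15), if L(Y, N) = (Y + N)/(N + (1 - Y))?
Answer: 6958/3 ≈ 2319.3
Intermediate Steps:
L(Y, N) = (N + Y)/(1 + N - Y)
C(k) = -k + k*(2 + k) (C(k) = (2 + k)*k - k = k*(2 + k) - k = -k + k*(2 + k))
7*((C(-5) + 6)*(13 + L(-5, 0)) + 15) = 7*((-5*(1 - 5) + 6)*(13 + (0 - 5)/(1 + 0 - 1*(-5))) + 15) = 7*((-5*(-4) + 6)*(13 - 5/(1 + 0 + 5)) + 15) = 7*((20 + 6)*(13 - 5/6) + 15) = 7*(26*(13 + (1/6)*(-5)) + 15) = 7*(26*(13 - 5/6) + 15) = 7*(26*(73/6) + 15) = 7*(949/3 + 15) = 7*(994/3) = 6958/3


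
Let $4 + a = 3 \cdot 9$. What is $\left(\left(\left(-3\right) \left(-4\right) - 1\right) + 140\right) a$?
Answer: $3473$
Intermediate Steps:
$a = 23$ ($a = -4 + 3 \cdot 9 = -4 + 27 = 23$)
$\left(\left(\left(-3\right) \left(-4\right) - 1\right) + 140\right) a = \left(\left(\left(-3\right) \left(-4\right) - 1\right) + 140\right) 23 = \left(\left(12 - 1\right) + 140\right) 23 = \left(11 + 140\right) 23 = 151 \cdot 23 = 3473$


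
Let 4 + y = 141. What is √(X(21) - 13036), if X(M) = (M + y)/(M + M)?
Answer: I*√5747217/21 ≈ 114.16*I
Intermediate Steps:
y = 137 (y = -4 + 141 = 137)
X(M) = (137 + M)/(2*M) (X(M) = (M + 137)/(M + M) = (137 + M)/((2*M)) = (137 + M)*(1/(2*M)) = (137 + M)/(2*M))
√(X(21) - 13036) = √((½)*(137 + 21)/21 - 13036) = √((½)*(1/21)*158 - 13036) = √(79/21 - 13036) = √(-273677/21) = I*√5747217/21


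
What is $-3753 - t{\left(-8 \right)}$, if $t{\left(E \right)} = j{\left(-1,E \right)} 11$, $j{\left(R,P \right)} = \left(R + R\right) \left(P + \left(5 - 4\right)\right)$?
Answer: $-3907$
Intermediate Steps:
$j{\left(R,P \right)} = 2 R \left(1 + P\right)$ ($j{\left(R,P \right)} = 2 R \left(P + \left(5 - 4\right)\right) = 2 R \left(P + 1\right) = 2 R \left(1 + P\right)$)
$t{\left(E \right)} = -22 - 22 E$ ($t{\left(E \right)} = 2 \left(-1\right) \left(1 + E\right) 11 = \left(-2 - 2 E\right) 11 = -22 - 22 E$)
$-3753 - t{\left(-8 \right)} = -3753 - \left(-22 - -176\right) = -3753 - \left(-22 + 176\right) = -3753 - 154 = -3907$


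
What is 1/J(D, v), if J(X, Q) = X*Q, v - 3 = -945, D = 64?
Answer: -1/60288 ≈ -1.6587e-5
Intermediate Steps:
v = -942 (v = 3 - 945 = -942)
J(X, Q) = Q*X
1/J(D, v) = 1/(-942*64) = 1/(-60288) = -1/60288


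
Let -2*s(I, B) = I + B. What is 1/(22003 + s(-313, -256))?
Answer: 2/44575 ≈ 4.4868e-5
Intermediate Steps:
s(I, B) = -B/2 - I/2 (s(I, B) = -(I + B)/2 = -(B + I)/2 = -B/2 - I/2)
1/(22003 + s(-313, -256)) = 1/(22003 + (-1/2*(-256) - 1/2*(-313))) = 1/(22003 + (128 + 313/2)) = 1/(22003 + 569/2) = 1/(44575/2) = 2/44575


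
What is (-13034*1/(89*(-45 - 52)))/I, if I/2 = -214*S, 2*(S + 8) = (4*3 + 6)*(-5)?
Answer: 6517/97915486 ≈ 6.6557e-5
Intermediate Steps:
S = -53 (S = -8 + ((4*3 + 6)*(-5))/2 = -8 + ((12 + 6)*(-5))/2 = -8 + (18*(-5))/2 = -8 + (1/2)*(-90) = -8 - 45 = -53)
I = 22684 (I = 2*(-214*(-53)) = 2*11342 = 22684)
(-13034*1/(89*(-45 - 52)))/I = -13034*1/(89*(-45 - 52))/22684 = -13034/(89*(-97))*(1/22684) = -13034/(-8633)*(1/22684) = -13034*(-1/8633)*(1/22684) = (13034/8633)*(1/22684) = 6517/97915486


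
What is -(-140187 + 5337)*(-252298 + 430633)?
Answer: 24048474750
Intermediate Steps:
-(-140187 + 5337)*(-252298 + 430633) = -(-134850)*178335 = -1*(-24048474750) = 24048474750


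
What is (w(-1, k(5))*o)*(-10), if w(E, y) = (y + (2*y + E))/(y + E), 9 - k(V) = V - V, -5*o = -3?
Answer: -39/2 ≈ -19.500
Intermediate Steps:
o = 3/5 (o = -1/5*(-3) = 3/5 ≈ 0.60000)
k(V) = 9 (k(V) = 9 - (V - V) = 9 - 1*0 = 9 + 0 = 9)
w(E, y) = (E + 3*y)/(E + y) (w(E, y) = (y + (E + 2*y))/(E + y) = (E + 3*y)/(E + y))
(w(-1, k(5))*o)*(-10) = (((-1 + 3*9)/(-1 + 9))*(3/5))*(-10) = (((-1 + 27)/8)*(3/5))*(-10) = (((1/8)*26)*(3/5))*(-10) = ((13/4)*(3/5))*(-10) = (39/20)*(-10) = -39/2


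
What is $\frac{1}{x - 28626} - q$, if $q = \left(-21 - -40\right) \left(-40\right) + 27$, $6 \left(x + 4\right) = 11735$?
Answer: $\frac{117312979}{160045} \approx 733.0$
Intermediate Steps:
$x = \frac{11711}{6}$ ($x = -4 + \frac{1}{6} \cdot 11735 = -4 + \frac{11735}{6} = \frac{11711}{6} \approx 1951.8$)
$q = -733$ ($q = \left(-21 + 40\right) \left(-40\right) + 27 = 19 \left(-40\right) + 27 = -760 + 27 = -733$)
$\frac{1}{x - 28626} - q = \frac{1}{\frac{11711}{6} - 28626} - -733 = \frac{1}{- \frac{160045}{6}} + 733 = - \frac{6}{160045} + 733 = \frac{117312979}{160045}$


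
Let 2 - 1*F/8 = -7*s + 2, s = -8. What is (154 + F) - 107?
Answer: -401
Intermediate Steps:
F = -448 (F = 16 - 8*(-7*(-8) + 2) = 16 - 8*(56 + 2) = 16 - 8*58 = 16 - 464 = -448)
(154 + F) - 107 = (154 - 448) - 107 = -294 - 107 = -401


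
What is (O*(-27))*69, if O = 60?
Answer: -111780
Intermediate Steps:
(O*(-27))*69 = (60*(-27))*69 = -1620*69 = -111780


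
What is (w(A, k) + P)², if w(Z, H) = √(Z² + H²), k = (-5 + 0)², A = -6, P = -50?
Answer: (50 - √661)² ≈ 590.01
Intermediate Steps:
k = 25 (k = (-5)² = 25)
w(Z, H) = √(H² + Z²)
(w(A, k) + P)² = (√(25² + (-6)²) - 50)² = (√(625 + 36) - 50)² = (√661 - 50)² = (-50 + √661)²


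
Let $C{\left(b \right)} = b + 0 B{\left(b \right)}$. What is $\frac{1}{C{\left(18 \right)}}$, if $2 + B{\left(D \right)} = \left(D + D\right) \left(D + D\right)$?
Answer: $\frac{1}{18} \approx 0.055556$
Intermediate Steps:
$B{\left(D \right)} = -2 + 4 D^{2}$ ($B{\left(D \right)} = -2 + \left(D + D\right) \left(D + D\right) = -2 + 2 D 2 D = -2 + 4 D^{2}$)
$C{\left(b \right)} = b$ ($C{\left(b \right)} = b + 0 \left(-2 + 4 b^{2}\right) = b + 0 = b$)
$\frac{1}{C{\left(18 \right)}} = \frac{1}{18}$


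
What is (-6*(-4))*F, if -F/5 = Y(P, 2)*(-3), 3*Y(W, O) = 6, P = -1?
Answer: 720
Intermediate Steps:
Y(W, O) = 2 (Y(W, O) = (1/3)*6 = 2)
F = 30 (F = -10*(-3) = -5*(-6) = 30)
(-6*(-4))*F = -6*(-4)*30 = 24*30 = 720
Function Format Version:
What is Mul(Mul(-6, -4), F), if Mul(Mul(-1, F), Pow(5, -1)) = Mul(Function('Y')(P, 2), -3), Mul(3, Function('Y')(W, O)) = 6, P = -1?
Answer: 720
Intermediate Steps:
Function('Y')(W, O) = 2 (Function('Y')(W, O) = Mul(Rational(1, 3), 6) = 2)
F = 30 (F = Mul(-5, Mul(2, -3)) = Mul(-5, -6) = 30)
Mul(Mul(-6, -4), F) = Mul(Mul(-6, -4), 30) = Mul(24, 30) = 720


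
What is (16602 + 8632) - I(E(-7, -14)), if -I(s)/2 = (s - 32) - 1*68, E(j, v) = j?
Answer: 25020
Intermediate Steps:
I(s) = 200 - 2*s (I(s) = -2*((s - 32) - 1*68) = -2*((-32 + s) - 68) = -2*(-100 + s) = 200 - 2*s)
(16602 + 8632) - I(E(-7, -14)) = (16602 + 8632) - (200 - 2*(-7)) = 25234 - (200 + 14) = 25234 - 1*214 = 25234 - 214 = 25020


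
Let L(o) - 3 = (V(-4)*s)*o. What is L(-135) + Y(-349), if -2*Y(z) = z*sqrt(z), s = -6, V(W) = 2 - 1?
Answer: 813 + 349*I*sqrt(349)/2 ≈ 813.0 + 3259.9*I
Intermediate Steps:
V(W) = 1
L(o) = 3 - 6*o (L(o) = 3 + (1*(-6))*o = 3 - 6*o)
Y(z) = -z**(3/2)/2 (Y(z) = -z*sqrt(z)/2 = -z**(3/2)/2)
L(-135) + Y(-349) = (3 - 6*(-135)) - (-349)*I*sqrt(349)/2 = (3 + 810) - (-349)*I*sqrt(349)/2 = 813 + 349*I*sqrt(349)/2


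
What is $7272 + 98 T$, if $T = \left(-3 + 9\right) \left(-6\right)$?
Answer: $3744$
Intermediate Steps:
$T = -36$ ($T = 6 \left(-6\right) = -36$)
$7272 + 98 T = 7272 + 98 \left(-36\right) = 7272 - 3528 = 3744$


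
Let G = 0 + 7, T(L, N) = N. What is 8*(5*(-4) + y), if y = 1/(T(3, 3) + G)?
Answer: -796/5 ≈ -159.20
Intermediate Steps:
G = 7
y = 1/10 (y = 1/(3 + 7) = 1/10 ≈ 0.10000)
8*(5*(-4) + y) = 8*(5*(-4) + 1/10) = 8*(-20 + 1/10) = 8*(-199/10) = -796/5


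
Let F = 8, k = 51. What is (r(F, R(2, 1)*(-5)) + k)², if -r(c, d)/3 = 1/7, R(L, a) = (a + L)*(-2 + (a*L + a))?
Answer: 125316/49 ≈ 2557.5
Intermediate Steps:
R(L, a) = (L + a)*(-2 + a + L*a) (R(L, a) = (L + a)*(-2 + (L*a + a)) = (L + a)*(-2 + (a + L*a)) = (L + a)*(-2 + a + L*a))
r(c, d) = -3/7
(r(F, R(2, 1)*(-5)) + k)² = (-3/7 + 51)² = (354/7)² = 125316/49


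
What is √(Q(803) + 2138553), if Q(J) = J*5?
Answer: 2*√535642 ≈ 1463.8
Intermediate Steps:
Q(J) = 5*J
√(Q(803) + 2138553) = √(5*803 + 2138553) = √(4015 + 2138553) = √2142568 = 2*√535642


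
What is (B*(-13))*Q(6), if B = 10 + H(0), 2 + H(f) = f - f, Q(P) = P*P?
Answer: -3744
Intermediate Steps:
Q(P) = P²
H(f) = -2 (H(f) = -2 + (f - f) = -2 + 0 = -2)
B = 8 (B = 10 - 2 = 8)
(B*(-13))*Q(6) = (8*(-13))*6² = -104*36 = -3744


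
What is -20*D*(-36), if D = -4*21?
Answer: -60480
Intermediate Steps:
D = -84
-20*D*(-36) = -20*(-84)*(-36) = 1680*(-36) = -60480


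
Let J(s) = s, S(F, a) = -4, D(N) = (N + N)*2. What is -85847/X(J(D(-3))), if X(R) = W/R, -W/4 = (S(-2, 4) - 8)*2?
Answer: 85847/8 ≈ 10731.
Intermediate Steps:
D(N) = 4*N (D(N) = (2*N)*2 = 4*N)
W = 96 (W = -4*(-4 - 8)*2 = -(-48)*2 = -4*(-24) = 96)
X(R) = 96/R
-85847/X(J(D(-3))) = -85847/(96/((4*(-3)))) = -85847/(96/(-12)) = -85847/(96*(-1/12)) = -85847/(-8) = -85847*(-1/8) = 85847/8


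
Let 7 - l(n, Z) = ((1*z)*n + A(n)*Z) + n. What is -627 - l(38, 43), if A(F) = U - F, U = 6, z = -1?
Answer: -2010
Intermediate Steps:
A(F) = 6 - F
l(n, Z) = 7 - Z*(6 - n) (l(n, Z) = 7 - (((1*(-1))*n + (6 - n)*Z) + n) = 7 - ((-n + Z*(6 - n)) + n) = 7 - Z*(6 - n))
-627 - l(38, 43) = -627 - (7 + 43*(-6 + 38)) = -627 - (7 + 43*32) = -627 - (7 + 1376) = -627 - 1*1383 = -627 - 1383 = -2010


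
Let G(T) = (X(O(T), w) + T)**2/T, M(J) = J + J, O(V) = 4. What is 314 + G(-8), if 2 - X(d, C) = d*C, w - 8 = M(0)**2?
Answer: 267/2 ≈ 133.50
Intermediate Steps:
M(J) = 2*J
w = 8 (w = 8 + (2*0)**2 = 8 + 0**2 = 8 + 0 = 8)
X(d, C) = 2 - C*d (X(d, C) = 2 - d*C = 2 - C*d)
G(T) = (-30 + T)**2/T (G(T) = ((2 - 1*8*4) + T)**2/T = ((2 - 32) + T)**2/T = (-30 + T)**2/T)
314 + G(-8) = 314 + (-30 - 8)**2/(-8) = 314 - 1/8*(-38)**2 = 314 - 1/8*1444 = 314 - 361/2 = 267/2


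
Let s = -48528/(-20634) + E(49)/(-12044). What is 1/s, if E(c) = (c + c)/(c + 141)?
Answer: 207096580/487050491 ≈ 0.42521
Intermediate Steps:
E(c) = 2*c/(141 + c) (E(c) = (2*c)/(141 + c) = 2*c/(141 + c))
s = 487050491/207096580 (s = -48528/(-20634) + (2*49/(141 + 49))/(-12044) = -48528*(-1/20634) + (2*49/190)*(-1/12044) = 8088/3439 + (2*49*(1/190))*(-1/12044) = 8088/3439 + (49/95)*(-1/12044) = 8088/3439 - 49/1144180 = 487050491/207096580 ≈ 2.3518)
1/s = 1/(487050491/207096580) = 207096580/487050491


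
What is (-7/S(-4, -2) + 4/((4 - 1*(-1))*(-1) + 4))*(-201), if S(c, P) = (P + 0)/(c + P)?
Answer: 5025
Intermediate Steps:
S(c, P) = P/(P + c)
(-7/S(-4, -2) + 4/((4 - 1*(-1))*(-1) + 4))*(-201) = (-7/((-2/(-2 - 4))) + 4/((4 - 1*(-1))*(-1) + 4))*(-201) = (-7/((-2/(-6))) + 4/((4 + 1)*(-1) + 4))*(-201) = (-7/((-2*(-⅙))) + 4/(5*(-1) + 4))*(-201) = (-7/⅓ + 4/(-5 + 4))*(-201) = (-7*3 + 4/(-1))*(-201) = (-21 + 4*(-1))*(-201) = (-21 - 4)*(-201) = -25*(-201) = 5025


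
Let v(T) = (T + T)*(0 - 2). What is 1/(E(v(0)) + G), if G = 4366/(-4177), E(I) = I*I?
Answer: -4177/4366 ≈ -0.95671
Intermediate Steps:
v(T) = -4*T (v(T) = (2*T)*(-2) = -4*T)
E(I) = I**2
G = -4366/4177 (G = 4366*(-1/4177) = -4366/4177 ≈ -1.0452)
1/(E(v(0)) + G) = 1/((-4*0)**2 - 4366/4177) = 1/(0**2 - 4366/4177) = 1/(0 - 4366/4177) = 1/(-4366/4177) = -4177/4366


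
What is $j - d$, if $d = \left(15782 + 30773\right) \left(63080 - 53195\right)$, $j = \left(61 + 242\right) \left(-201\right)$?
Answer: $-460257078$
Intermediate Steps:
$j = -60903$ ($j = 303 \left(-201\right) = -60903$)
$d = 460196175$ ($d = 46555 \cdot 9885 = 460196175$)
$j - d = -60903 - 460196175 = -460257078$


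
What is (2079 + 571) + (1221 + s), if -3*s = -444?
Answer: 4019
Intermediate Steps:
s = 148 (s = -⅓*(-444) = 148)
(2079 + 571) + (1221 + s) = (2079 + 571) + (1221 + 148) = 2650 + 1369 = 4019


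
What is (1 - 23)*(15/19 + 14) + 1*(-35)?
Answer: -6847/19 ≈ -360.37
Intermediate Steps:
(1 - 23)*(15/19 + 14) + 1*(-35) = -22*(15*(1/19) + 14) - 35 = -22*(15/19 + 14) - 35 = -22*281/19 - 35 = -6182/19 - 35 = -6847/19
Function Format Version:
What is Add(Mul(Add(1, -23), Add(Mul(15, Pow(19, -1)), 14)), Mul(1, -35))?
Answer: Rational(-6847, 19) ≈ -360.37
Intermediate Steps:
Add(Mul(Add(1, -23), Add(Mul(15, Pow(19, -1)), 14)), Mul(1, -35)) = Add(Mul(-22, Add(Mul(15, Rational(1, 19)), 14)), -35) = Add(Mul(-22, Add(Rational(15, 19), 14)), -35) = Add(Mul(-22, Rational(281, 19)), -35) = Add(Rational(-6182, 19), -35) = Rational(-6847, 19)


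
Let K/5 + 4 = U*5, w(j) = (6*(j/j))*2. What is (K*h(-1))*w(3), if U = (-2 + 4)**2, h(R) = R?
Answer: -960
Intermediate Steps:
w(j) = 12 (w(j) = (6*1)*2 = 6*2 = 12)
U = 4 (U = 2**2 = 4)
K = 80 (K = -20 + 5*(4*5) = -20 + 5*20 = -20 + 100 = 80)
(K*h(-1))*w(3) = (80*(-1))*12 = -80*12 = -960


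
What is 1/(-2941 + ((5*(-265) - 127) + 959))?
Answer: -1/3434 ≈ -0.00029121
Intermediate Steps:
1/(-2941 + ((5*(-265) - 127) + 959)) = 1/(-2941 + ((-1325 - 127) + 959)) = 1/(-2941 + (-1452 + 959)) = 1/(-2941 - 493) = 1/(-3434) = -1/3434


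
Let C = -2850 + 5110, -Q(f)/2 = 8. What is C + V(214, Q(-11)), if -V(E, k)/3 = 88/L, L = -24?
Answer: 2271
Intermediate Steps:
Q(f) = -16 (Q(f) = -2*8 = -16)
V(E, k) = 11 (V(E, k) = -264/(-24) = -264*(-1)/24 = -3*(-11/3) = 11)
C = 2260
C + V(214, Q(-11)) = 2260 + 11 = 2271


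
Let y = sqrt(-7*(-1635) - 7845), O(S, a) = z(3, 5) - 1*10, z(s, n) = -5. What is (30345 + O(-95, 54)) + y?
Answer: 30390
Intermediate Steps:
O(S, a) = -15 (O(S, a) = -5 - 1*10 = -5 - 10 = -15)
y = 60 (y = sqrt(11445 - 7845) = sqrt(3600) = 60)
(30345 + O(-95, 54)) + y = (30345 - 15) + 60 = 30330 + 60 = 30390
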